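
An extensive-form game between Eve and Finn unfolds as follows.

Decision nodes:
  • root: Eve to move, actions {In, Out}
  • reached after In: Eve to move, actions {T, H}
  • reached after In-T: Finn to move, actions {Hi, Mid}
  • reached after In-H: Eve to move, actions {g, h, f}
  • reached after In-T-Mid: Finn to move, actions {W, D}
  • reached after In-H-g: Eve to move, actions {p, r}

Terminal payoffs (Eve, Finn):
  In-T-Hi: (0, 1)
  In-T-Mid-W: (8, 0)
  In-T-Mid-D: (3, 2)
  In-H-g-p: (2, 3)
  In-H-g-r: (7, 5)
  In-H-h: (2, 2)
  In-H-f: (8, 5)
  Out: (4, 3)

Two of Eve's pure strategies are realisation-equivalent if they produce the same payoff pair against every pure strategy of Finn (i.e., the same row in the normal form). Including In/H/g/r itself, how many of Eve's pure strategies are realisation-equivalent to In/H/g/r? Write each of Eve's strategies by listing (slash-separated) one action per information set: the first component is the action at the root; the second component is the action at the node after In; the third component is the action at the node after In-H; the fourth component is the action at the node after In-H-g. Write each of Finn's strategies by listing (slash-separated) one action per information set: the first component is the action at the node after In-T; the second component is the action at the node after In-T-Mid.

1

Row for In/H/g/r (columns Hi/W, Hi/D, Mid/W, Mid/D): (7,5) (7,5) (7,5) (7,5).
Every one of Eve's information sets is on the play path for some reply by Finn when Eve follows In/H/g/r.
Changing the action at any of them therefore changes at least one column, so only In/H/g/r itself gives this row.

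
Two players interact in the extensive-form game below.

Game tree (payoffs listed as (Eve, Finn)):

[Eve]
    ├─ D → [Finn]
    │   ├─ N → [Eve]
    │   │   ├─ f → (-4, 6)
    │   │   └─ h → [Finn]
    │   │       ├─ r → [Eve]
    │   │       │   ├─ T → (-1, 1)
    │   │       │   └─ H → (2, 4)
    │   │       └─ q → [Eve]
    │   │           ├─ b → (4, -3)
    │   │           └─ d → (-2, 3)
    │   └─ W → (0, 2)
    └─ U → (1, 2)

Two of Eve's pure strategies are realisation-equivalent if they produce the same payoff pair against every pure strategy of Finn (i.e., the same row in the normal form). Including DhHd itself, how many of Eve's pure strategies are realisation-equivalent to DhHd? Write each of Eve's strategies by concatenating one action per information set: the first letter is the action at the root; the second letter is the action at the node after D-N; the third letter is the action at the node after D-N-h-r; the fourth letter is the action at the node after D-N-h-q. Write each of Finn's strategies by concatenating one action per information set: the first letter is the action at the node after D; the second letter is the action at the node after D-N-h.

1

Row for DhHd (columns Nr, Nq, Wr, Wq): (2,4) (-2,3) (0,2) (0,2).
Every one of Eve's information sets is on the play path for some reply by Finn when Eve follows DhHd.
Changing the action at any of them therefore changes at least one column, so only DhHd itself gives this row.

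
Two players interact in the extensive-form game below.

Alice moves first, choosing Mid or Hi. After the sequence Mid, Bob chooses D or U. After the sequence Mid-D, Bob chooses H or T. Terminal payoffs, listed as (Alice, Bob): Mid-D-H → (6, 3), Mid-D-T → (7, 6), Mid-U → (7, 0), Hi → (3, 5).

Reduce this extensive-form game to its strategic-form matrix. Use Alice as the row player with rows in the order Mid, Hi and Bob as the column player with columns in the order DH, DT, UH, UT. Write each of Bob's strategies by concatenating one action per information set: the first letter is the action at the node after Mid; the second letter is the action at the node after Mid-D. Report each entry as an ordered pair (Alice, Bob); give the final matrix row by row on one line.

Row Mid: DH→(6,3), DT→(7,6), UH→(7,0), UT→(7,0)
Row Hi: DH→(3,5), DT→(3,5), UH→(3,5), UT→(3,5)

Mid: (6,3) (7,6) (7,0) (7,0) | Hi: (3,5) (3,5) (3,5) (3,5)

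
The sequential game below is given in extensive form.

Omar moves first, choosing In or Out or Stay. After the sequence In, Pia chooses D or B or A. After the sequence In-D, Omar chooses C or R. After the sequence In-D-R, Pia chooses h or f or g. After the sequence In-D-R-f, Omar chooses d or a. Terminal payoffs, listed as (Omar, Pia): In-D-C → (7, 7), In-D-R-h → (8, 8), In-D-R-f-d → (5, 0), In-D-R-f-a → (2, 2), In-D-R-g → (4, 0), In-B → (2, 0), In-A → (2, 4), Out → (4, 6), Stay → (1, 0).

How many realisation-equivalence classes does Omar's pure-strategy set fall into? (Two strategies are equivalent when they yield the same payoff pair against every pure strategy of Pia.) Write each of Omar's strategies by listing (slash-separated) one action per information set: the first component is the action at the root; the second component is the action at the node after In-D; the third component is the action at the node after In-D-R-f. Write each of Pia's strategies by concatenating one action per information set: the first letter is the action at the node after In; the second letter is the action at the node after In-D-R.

5

Omar has 12 pure strategies: In/C/d, In/C/a, In/R/d, In/R/a, Out/C/d, Out/C/a, Out/R/d, Out/R/a, Stay/C/d, Stay/C/a, Stay/R/d, Stay/R/a. Columns: Dh, Df, Dg, Bh, Bf, Bg, Ah, Af, Ag.
{In/C/d, In/C/a} → row (7,7) (7,7) (7,7) (2,0) (2,0) (2,0) (2,4) (2,4) (2,4)
{In/R/d} → row (8,8) (5,0) (4,0) (2,0) (2,0) (2,0) (2,4) (2,4) (2,4)
{In/R/a} → row (8,8) (2,2) (4,0) (2,0) (2,0) (2,0) (2,4) (2,4) (2,4)
{Out/C/d, Out/C/a, Out/R/d, Out/R/a} → row (4,6) (4,6) (4,6) (4,6) (4,6) (4,6) (4,6) (4,6) (4,6)
{Stay/C/d, Stay/C/a, Stay/R/d, Stay/R/a} → row (1,0) (1,0) (1,0) (1,0) (1,0) (1,0) (1,0) (1,0) (1,0)
That's 5 distinct rows out of 12 strategies.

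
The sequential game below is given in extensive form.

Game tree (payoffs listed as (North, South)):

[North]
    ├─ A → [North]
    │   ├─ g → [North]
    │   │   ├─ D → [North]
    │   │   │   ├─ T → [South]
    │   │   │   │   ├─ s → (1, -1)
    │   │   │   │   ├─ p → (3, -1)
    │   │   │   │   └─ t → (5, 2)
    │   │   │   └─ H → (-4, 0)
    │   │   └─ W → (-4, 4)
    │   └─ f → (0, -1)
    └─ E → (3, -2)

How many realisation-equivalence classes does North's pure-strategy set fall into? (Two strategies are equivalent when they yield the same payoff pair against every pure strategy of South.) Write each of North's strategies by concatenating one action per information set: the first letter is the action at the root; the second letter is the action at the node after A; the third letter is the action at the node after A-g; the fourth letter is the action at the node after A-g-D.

5

North has 16 pure strategies: AgDT, AgDH, AgWT, AgWH, AfDT, AfDH, AfWT, AfWH, EgDT, EgDH, EgWT, EgWH, EfDT, EfDH, EfWT, EfWH. Columns: s, p, t.
{AgDT} → row (1,-1) (3,-1) (5,2)
{AgDH} → row (-4,0) (-4,0) (-4,0)
{AgWT, AgWH} → row (-4,4) (-4,4) (-4,4)
{AfDT, AfDH, AfWT, AfWH} → row (0,-1) (0,-1) (0,-1)
{EgDT, EgDH, EgWT, EgWH, EfDT, EfDH, EfWT, EfWH} → row (3,-2) (3,-2) (3,-2)
That's 5 distinct rows out of 16 strategies.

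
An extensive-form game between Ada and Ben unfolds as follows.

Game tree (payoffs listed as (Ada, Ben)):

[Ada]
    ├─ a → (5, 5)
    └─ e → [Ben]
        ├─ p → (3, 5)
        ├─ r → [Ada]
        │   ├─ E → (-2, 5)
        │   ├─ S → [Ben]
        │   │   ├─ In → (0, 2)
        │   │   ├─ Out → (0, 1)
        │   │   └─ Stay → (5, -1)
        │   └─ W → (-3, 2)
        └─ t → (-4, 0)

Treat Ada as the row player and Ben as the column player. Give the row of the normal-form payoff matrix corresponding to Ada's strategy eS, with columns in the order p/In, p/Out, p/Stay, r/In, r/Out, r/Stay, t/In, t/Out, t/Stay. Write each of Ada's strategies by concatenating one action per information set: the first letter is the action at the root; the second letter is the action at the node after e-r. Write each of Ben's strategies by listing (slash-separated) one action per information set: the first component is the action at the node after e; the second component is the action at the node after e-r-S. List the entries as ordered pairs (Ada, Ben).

(3,5) (3,5) (3,5) (0,2) (0,1) (5,-1) (-4,0) (-4,0) (-4,0)

vs p/In: Ada plays e → Ben plays p at [e] → (3, 5)
vs p/Out: Ada plays e → Ben plays p at [e] → (3, 5)
vs p/Stay: Ada plays e → Ben plays p at [e] → (3, 5)
vs r/In: Ada plays e → Ben plays r at [e] → Ada plays S at [e-r] → Ben plays In at [e-r-S] → (0, 2)
vs r/Out: Ada plays e → Ben plays r at [e] → Ada plays S at [e-r] → Ben plays Out at [e-r-S] → (0, 1)
vs r/Stay: Ada plays e → Ben plays r at [e] → Ada plays S at [e-r] → Ben plays Stay at [e-r-S] → (5, -1)
vs t/In: Ada plays e → Ben plays t at [e] → (-4, 0)
vs t/Out: Ada plays e → Ben plays t at [e] → (-4, 0)
vs t/Stay: Ada plays e → Ben plays t at [e] → (-4, 0)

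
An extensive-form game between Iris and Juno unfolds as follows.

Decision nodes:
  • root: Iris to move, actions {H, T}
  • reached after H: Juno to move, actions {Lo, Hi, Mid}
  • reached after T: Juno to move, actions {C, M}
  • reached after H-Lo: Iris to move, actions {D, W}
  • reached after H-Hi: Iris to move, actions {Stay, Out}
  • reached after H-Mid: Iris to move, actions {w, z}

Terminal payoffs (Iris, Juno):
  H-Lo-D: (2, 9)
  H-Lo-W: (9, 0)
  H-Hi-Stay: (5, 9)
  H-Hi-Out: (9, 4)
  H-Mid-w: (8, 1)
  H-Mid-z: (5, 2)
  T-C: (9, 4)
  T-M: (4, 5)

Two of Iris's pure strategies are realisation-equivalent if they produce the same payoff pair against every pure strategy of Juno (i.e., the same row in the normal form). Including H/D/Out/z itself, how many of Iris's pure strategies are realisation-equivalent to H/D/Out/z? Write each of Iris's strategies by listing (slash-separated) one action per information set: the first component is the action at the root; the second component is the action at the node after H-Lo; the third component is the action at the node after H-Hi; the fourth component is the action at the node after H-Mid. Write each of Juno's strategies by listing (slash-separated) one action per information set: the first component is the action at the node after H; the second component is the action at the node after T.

1

Row for H/D/Out/z (columns Lo/C, Lo/M, Hi/C, Hi/M, Mid/C, Mid/M): (2,9) (2,9) (9,4) (9,4) (5,2) (5,2).
Every one of Iris's information sets is on the play path for some reply by Juno when Iris follows H/D/Out/z.
Changing the action at any of them therefore changes at least one column, so only H/D/Out/z itself gives this row.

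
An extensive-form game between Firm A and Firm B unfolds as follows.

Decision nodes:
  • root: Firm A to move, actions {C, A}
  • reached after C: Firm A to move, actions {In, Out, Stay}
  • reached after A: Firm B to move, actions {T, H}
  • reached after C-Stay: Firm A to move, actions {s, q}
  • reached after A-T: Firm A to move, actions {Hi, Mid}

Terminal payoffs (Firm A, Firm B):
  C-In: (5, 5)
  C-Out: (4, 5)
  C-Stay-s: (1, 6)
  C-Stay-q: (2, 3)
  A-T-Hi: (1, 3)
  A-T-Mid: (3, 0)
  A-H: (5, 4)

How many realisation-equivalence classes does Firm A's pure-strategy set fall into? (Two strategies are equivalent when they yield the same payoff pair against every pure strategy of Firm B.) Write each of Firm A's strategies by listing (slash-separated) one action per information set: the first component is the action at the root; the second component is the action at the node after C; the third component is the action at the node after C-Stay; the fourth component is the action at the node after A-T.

Firm A has 24 pure strategies: C/In/s/Hi, C/In/s/Mid, C/In/q/Hi, C/In/q/Mid, C/Out/s/Hi, C/Out/s/Mid, C/Out/q/Hi, C/Out/q/Mid, C/Stay/s/Hi, C/Stay/s/Mid, C/Stay/q/Hi, C/Stay/q/Mid, A/In/s/Hi, A/In/s/Mid, A/In/q/Hi, A/In/q/Mid, A/Out/s/Hi, A/Out/s/Mid, A/Out/q/Hi, A/Out/q/Mid, A/Stay/s/Hi, A/Stay/s/Mid, A/Stay/q/Hi, A/Stay/q/Mid. Columns: T, H.
{C/In/s/Hi, C/In/s/Mid, C/In/q/Hi, C/In/q/Mid} → row (5,5) (5,5)
{C/Out/s/Hi, C/Out/s/Mid, C/Out/q/Hi, C/Out/q/Mid} → row (4,5) (4,5)
{C/Stay/s/Hi, C/Stay/s/Mid} → row (1,6) (1,6)
{C/Stay/q/Hi, C/Stay/q/Mid} → row (2,3) (2,3)
{A/In/s/Hi, A/In/q/Hi, A/Out/s/Hi, A/Out/q/Hi, A/Stay/s/Hi, A/Stay/q/Hi} → row (1,3) (5,4)
{A/In/s/Mid, A/In/q/Mid, A/Out/s/Mid, A/Out/q/Mid, A/Stay/s/Mid, A/Stay/q/Mid} → row (3,0) (5,4)
That's 6 distinct rows out of 24 strategies.

6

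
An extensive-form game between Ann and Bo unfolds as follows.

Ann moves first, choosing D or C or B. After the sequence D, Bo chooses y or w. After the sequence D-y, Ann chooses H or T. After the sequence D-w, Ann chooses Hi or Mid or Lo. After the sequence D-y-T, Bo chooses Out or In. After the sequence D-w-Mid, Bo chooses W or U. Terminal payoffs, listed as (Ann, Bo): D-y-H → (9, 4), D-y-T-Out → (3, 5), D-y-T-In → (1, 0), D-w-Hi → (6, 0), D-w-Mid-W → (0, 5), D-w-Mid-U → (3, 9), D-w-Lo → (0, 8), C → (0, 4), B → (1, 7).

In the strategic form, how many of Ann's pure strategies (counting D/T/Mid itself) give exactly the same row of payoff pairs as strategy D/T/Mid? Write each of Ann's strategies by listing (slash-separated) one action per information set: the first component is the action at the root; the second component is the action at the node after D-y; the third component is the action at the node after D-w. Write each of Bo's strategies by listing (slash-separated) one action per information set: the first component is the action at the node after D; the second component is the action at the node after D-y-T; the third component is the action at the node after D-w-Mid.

Row for D/T/Mid (columns y/Out/W, y/Out/U, y/In/W, y/In/U, w/Out/W, w/Out/U, w/In/W, w/In/U): (3,5) (3,5) (1,0) (1,0) (0,5) (3,9) (0,5) (3,9).
Every one of Ann's information sets is on the play path for some reply by Bo when Ann follows D/T/Mid.
Changing the action at any of them therefore changes at least one column, so only D/T/Mid itself gives this row.

1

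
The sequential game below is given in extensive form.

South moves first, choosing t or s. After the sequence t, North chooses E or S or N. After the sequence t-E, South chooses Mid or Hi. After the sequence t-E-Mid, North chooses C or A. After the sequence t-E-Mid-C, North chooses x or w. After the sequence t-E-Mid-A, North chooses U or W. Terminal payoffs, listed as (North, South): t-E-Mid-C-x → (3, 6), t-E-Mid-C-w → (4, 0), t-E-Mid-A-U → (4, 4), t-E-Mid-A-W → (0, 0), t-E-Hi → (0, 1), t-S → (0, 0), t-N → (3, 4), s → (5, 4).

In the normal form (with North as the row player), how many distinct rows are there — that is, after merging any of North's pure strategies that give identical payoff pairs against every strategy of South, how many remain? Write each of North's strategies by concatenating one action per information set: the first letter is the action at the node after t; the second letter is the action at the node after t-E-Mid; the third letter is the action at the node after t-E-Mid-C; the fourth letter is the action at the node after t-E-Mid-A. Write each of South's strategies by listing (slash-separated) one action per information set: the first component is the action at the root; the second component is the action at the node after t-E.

North has 24 pure strategies: ECxU, ECxW, ECwU, ECwW, EAxU, EAxW, EAwU, EAwW, SCxU, SCxW, SCwU, SCwW, SAxU, SAxW, SAwU, SAwW, NCxU, NCxW, NCwU, NCwW, NAxU, NAxW, NAwU, NAwW. Columns: t/Mid, t/Hi, s/Mid, s/Hi.
{ECxU, ECxW} → row (3,6) (0,1) (5,4) (5,4)
{ECwU, ECwW} → row (4,0) (0,1) (5,4) (5,4)
{EAxU, EAwU} → row (4,4) (0,1) (5,4) (5,4)
{EAxW, EAwW} → row (0,0) (0,1) (5,4) (5,4)
{SCxU, SCxW, SCwU, SCwW, SAxU, SAxW, SAwU, SAwW} → row (0,0) (0,0) (5,4) (5,4)
{NCxU, NCxW, NCwU, NCwW, NAxU, NAxW, NAwU, NAwW} → row (3,4) (3,4) (5,4) (5,4)
That's 6 distinct rows out of 24 strategies.

6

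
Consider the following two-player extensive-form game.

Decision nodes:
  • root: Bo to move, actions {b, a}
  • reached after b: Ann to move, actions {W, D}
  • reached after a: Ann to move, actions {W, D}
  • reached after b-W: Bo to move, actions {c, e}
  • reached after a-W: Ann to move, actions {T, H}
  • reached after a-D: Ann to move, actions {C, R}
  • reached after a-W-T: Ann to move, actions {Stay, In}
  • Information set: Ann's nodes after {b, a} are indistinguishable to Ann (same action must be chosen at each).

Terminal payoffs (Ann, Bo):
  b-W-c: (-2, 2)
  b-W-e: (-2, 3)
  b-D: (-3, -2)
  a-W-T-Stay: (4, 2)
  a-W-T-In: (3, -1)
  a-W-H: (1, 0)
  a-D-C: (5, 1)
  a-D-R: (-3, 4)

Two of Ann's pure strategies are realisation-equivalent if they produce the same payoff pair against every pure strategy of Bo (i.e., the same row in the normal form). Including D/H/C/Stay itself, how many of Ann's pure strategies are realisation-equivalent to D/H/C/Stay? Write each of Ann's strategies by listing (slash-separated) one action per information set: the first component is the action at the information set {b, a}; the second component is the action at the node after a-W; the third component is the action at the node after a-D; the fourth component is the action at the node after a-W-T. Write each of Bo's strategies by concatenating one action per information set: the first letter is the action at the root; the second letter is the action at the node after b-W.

4

Row for D/H/C/Stay (columns bc, be, ac, ae): (-3,-2) (-3,-2) (5,1) (5,1).
Under D/H/C/Stay, Ann's choice at the node after a-W and at the node after a-W-T can never be reached regardless of what Bo does, so varying those choices leaves every outcome unchanged.
Holding the reachable choices fixed and varying the unreachable ones freely already gives 2 × 2 = 4 equivalent strategies.
No other strategy reproduces this row, so those 4 are the full class: D/T/C/Stay, D/T/C/In, D/H/C/Stay, D/H/C/In.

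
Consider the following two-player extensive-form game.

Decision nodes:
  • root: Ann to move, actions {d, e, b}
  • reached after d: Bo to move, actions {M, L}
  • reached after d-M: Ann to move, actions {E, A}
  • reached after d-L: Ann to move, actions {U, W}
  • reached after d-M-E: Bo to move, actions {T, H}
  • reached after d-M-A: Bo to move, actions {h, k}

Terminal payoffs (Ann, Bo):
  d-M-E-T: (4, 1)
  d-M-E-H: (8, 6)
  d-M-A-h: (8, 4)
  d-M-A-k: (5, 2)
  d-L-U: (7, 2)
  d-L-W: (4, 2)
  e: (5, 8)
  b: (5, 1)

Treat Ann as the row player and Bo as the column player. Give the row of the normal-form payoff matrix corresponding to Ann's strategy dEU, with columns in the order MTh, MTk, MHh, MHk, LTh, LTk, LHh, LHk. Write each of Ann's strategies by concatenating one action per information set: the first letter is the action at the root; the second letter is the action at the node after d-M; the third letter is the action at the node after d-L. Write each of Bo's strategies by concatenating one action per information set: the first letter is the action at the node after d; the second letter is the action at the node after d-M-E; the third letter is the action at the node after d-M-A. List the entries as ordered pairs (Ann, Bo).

vs MTh: Ann plays d → Bo plays M at [d] → Ann plays E at [d-M] → Bo plays T at [d-M-E] → (4, 1)
vs MTk: Ann plays d → Bo plays M at [d] → Ann plays E at [d-M] → Bo plays T at [d-M-E] → (4, 1)
vs MHh: Ann plays d → Bo plays M at [d] → Ann plays E at [d-M] → Bo plays H at [d-M-E] → (8, 6)
vs MHk: Ann plays d → Bo plays M at [d] → Ann plays E at [d-M] → Bo plays H at [d-M-E] → (8, 6)
vs LTh: Ann plays d → Bo plays L at [d] → Ann plays U at [d-L] → (7, 2)
vs LTk: Ann plays d → Bo plays L at [d] → Ann plays U at [d-L] → (7, 2)
vs LHh: Ann plays d → Bo plays L at [d] → Ann plays U at [d-L] → (7, 2)
vs LHk: Ann plays d → Bo plays L at [d] → Ann plays U at [d-L] → (7, 2)

(4,1) (4,1) (8,6) (8,6) (7,2) (7,2) (7,2) (7,2)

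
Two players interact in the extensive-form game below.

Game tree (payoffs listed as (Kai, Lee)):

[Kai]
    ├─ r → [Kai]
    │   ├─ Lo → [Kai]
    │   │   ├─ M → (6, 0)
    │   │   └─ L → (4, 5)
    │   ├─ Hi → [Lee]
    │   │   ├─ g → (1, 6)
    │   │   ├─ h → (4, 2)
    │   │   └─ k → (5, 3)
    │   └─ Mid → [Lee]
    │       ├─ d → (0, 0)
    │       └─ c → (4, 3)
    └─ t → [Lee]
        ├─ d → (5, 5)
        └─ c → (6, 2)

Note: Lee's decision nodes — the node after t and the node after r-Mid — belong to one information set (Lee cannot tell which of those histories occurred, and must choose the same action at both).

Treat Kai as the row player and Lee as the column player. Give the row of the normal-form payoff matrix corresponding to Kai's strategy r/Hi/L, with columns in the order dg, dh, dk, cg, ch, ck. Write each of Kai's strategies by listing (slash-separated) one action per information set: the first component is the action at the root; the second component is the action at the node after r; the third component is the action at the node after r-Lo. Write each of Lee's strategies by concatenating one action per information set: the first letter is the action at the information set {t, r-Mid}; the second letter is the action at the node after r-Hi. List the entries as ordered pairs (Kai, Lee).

vs dg: Kai plays r → Kai plays Hi at [r] → Lee plays g at [r-Hi] → (1, 6)
vs dh: Kai plays r → Kai plays Hi at [r] → Lee plays h at [r-Hi] → (4, 2)
vs dk: Kai plays r → Kai plays Hi at [r] → Lee plays k at [r-Hi] → (5, 3)
vs cg: Kai plays r → Kai plays Hi at [r] → Lee plays g at [r-Hi] → (1, 6)
vs ch: Kai plays r → Kai plays Hi at [r] → Lee plays h at [r-Hi] → (4, 2)
vs ck: Kai plays r → Kai plays Hi at [r] → Lee plays k at [r-Hi] → (5, 3)

(1,6) (4,2) (5,3) (1,6) (4,2) (5,3)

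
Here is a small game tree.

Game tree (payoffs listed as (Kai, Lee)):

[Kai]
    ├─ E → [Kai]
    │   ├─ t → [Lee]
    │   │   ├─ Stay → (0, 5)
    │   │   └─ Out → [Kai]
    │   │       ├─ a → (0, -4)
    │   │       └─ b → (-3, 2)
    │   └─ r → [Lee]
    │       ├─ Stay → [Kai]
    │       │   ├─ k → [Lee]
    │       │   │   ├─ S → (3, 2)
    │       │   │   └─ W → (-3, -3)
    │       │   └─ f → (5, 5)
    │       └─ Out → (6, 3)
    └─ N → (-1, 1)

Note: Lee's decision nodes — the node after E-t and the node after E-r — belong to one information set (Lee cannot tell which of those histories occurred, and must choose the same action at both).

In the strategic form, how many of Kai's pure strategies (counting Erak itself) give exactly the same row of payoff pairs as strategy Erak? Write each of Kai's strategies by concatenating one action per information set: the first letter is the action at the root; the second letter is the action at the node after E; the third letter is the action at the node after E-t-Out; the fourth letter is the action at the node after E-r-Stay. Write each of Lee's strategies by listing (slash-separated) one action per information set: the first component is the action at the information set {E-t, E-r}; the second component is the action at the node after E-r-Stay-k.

2

Row for Erak (columns Stay/S, Stay/W, Out/S, Out/W): (3,2) (-3,-3) (6,3) (6,3).
Under Erak, Kai's choice at the node after E-t-Out can never be reached regardless of what Lee does, so varying those choices leaves every outcome unchanged.
Holding the reachable choices fixed and varying the unreachable one freely already gives 2 equivalent strategies.
No other strategy reproduces this row, so those 2 are the full class: Erak, Erbk.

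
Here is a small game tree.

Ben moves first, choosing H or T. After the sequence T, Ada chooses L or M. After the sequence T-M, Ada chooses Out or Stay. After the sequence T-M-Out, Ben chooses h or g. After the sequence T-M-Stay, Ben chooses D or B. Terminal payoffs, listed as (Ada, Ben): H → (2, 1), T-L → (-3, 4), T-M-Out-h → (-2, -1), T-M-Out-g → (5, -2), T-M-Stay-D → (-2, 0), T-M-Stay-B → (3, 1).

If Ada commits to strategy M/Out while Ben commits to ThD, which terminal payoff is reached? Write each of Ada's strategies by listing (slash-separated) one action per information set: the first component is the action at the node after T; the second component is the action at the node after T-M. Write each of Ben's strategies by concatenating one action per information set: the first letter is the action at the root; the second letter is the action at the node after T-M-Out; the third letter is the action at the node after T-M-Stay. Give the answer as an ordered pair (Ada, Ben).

Trace the play path from the root:
  Ben plays T
  Ada plays M at [T]
  Ada plays Out at [T-M]
  Ben plays h at [T-M-Out]
→ terminal payoff (-2, -1).
(Ben's choice at the node after T-M-Stay is never reached on this path, so it doesn't affect the outcome.)

(-2, -1)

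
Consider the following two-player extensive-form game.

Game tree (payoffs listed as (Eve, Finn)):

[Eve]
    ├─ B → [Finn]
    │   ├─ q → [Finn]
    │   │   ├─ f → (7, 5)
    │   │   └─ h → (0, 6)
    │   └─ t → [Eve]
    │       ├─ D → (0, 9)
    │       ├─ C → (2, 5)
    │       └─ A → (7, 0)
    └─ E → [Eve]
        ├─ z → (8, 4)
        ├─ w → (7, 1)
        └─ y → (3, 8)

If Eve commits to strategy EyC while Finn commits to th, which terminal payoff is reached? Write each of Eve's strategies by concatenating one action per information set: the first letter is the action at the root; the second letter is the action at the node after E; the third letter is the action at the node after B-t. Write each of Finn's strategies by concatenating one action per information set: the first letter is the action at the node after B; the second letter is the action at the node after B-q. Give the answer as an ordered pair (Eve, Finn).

(3, 8)

Trace the play path from the root:
  Eve plays E
  Eve plays y at [E]
→ terminal payoff (3, 8).
(Eve's choice at the node after B-t is never reached on this path, so it doesn't affect the outcome.)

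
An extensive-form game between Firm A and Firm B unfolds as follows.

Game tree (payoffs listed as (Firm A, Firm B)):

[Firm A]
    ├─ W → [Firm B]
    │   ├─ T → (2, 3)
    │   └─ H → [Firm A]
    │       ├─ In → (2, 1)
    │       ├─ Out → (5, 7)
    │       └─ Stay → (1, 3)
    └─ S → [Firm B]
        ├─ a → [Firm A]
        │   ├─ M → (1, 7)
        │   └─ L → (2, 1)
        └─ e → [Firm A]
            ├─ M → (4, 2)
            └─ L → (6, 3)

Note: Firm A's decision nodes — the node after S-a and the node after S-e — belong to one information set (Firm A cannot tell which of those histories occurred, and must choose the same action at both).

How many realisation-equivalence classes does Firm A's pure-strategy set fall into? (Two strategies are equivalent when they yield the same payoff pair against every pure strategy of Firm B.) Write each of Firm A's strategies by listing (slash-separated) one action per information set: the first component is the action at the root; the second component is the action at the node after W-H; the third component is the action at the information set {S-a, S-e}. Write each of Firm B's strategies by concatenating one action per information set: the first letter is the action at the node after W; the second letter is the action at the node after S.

Firm A has 12 pure strategies: W/In/M, W/In/L, W/Out/M, W/Out/L, W/Stay/M, W/Stay/L, S/In/M, S/In/L, S/Out/M, S/Out/L, S/Stay/M, S/Stay/L. Columns: Ta, Te, Ha, He.
{W/In/M, W/In/L} → row (2,3) (2,3) (2,1) (2,1)
{W/Out/M, W/Out/L} → row (2,3) (2,3) (5,7) (5,7)
{W/Stay/M, W/Stay/L} → row (2,3) (2,3) (1,3) (1,3)
{S/In/M, S/Out/M, S/Stay/M} → row (1,7) (4,2) (1,7) (4,2)
{S/In/L, S/Out/L, S/Stay/L} → row (2,1) (6,3) (2,1) (6,3)
That's 5 distinct rows out of 12 strategies.

5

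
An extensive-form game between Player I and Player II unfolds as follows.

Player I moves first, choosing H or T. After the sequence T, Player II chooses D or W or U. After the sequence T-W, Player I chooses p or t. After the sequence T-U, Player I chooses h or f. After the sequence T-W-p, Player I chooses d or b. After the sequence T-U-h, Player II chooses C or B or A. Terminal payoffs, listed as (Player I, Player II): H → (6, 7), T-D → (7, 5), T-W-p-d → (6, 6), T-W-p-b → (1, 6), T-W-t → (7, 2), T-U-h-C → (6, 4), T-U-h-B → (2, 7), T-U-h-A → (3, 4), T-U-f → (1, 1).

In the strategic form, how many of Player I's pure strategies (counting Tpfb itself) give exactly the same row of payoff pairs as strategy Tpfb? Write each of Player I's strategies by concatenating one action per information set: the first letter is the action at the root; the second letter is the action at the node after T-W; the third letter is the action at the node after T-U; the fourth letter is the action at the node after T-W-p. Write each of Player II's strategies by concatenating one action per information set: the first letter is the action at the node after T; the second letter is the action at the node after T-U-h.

Row for Tpfb (columns DC, DB, DA, WC, WB, WA, UC, UB, UA): (7,5) (7,5) (7,5) (1,6) (1,6) (1,6) (1,1) (1,1) (1,1).
Every one of Player I's information sets is on the play path for some reply by Player II when Player I follows Tpfb.
Changing the action at any of them therefore changes at least one column, so only Tpfb itself gives this row.

1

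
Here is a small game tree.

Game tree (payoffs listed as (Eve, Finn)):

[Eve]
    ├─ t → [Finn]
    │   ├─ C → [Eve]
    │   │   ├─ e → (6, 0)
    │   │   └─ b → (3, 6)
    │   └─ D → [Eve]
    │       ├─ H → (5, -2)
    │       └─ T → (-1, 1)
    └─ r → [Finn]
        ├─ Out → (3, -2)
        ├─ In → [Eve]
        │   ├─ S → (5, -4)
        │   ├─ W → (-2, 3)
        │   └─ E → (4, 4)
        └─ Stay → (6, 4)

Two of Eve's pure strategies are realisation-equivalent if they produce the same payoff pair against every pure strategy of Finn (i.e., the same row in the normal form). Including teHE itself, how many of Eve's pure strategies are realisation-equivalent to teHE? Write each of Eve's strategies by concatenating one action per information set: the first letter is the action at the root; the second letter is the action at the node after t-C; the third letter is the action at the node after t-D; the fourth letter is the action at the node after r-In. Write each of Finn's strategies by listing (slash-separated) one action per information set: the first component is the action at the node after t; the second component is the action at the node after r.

Row for teHE (columns C/Out, C/In, C/Stay, D/Out, D/In, D/Stay): (6,0) (6,0) (6,0) (5,-2) (5,-2) (5,-2).
Under teHE, Eve's choice at the node after r-In can never be reached regardless of what Finn does, so varying those choices leaves every outcome unchanged.
Holding the reachable choices fixed and varying the unreachable one freely already gives 3 equivalent strategies.
No other strategy reproduces this row, so those 3 are the full class: teHS, teHW, teHE.

3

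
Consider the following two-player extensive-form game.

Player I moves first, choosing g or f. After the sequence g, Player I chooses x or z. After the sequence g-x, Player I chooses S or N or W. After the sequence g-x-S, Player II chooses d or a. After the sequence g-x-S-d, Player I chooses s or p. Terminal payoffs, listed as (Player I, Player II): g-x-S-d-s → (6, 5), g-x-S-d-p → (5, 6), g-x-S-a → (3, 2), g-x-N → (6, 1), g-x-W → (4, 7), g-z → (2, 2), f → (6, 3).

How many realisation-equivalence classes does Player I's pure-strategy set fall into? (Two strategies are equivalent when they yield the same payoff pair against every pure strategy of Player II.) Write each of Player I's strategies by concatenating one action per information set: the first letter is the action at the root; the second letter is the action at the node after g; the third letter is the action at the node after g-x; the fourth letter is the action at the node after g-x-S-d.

Player I has 24 pure strategies: gxSs, gxSp, gxNs, gxNp, gxWs, gxWp, gzSs, gzSp, gzNs, gzNp, gzWs, gzWp, fxSs, fxSp, fxNs, fxNp, fxWs, fxWp, fzSs, fzSp, fzNs, fzNp, fzWs, fzWp. Columns: d, a.
{gxSs} → row (6,5) (3,2)
{gxSp} → row (5,6) (3,2)
{gxNs, gxNp} → row (6,1) (6,1)
{gxWs, gxWp} → row (4,7) (4,7)
{gzSs, gzSp, gzNs, gzNp, gzWs, gzWp} → row (2,2) (2,2)
{fxSs, fxSp, fxNs, fxNp, fxWs, fxWp, fzSs, fzSp, fzNs, fzNp, fzWs, fzWp} → row (6,3) (6,3)
That's 6 distinct rows out of 24 strategies.

6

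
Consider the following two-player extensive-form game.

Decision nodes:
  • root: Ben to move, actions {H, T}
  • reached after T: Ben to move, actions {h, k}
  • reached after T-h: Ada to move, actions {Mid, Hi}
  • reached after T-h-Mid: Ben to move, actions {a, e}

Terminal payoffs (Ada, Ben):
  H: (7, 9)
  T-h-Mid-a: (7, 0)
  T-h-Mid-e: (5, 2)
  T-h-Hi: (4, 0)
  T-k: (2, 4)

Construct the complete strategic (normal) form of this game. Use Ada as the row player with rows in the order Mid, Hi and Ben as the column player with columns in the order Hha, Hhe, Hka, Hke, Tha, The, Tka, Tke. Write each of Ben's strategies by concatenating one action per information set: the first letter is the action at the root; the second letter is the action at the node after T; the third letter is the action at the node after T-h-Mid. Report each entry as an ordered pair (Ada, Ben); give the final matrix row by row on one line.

Mid: (7,9) (7,9) (7,9) (7,9) (7,0) (5,2) (2,4) (2,4) | Hi: (7,9) (7,9) (7,9) (7,9) (4,0) (4,0) (2,4) (2,4)

          Hha      Hhe      Hka      Hke      Tha      The      Tka      Tke
 Mid    (7,9)    (7,9)    (7,9)    (7,9)    (7,0)    (5,2)    (2,4)    (2,4)
  Hi    (7,9)    (7,9)    (7,9)    (7,9)    (4,0)    (4,0)    (2,4)    (2,4)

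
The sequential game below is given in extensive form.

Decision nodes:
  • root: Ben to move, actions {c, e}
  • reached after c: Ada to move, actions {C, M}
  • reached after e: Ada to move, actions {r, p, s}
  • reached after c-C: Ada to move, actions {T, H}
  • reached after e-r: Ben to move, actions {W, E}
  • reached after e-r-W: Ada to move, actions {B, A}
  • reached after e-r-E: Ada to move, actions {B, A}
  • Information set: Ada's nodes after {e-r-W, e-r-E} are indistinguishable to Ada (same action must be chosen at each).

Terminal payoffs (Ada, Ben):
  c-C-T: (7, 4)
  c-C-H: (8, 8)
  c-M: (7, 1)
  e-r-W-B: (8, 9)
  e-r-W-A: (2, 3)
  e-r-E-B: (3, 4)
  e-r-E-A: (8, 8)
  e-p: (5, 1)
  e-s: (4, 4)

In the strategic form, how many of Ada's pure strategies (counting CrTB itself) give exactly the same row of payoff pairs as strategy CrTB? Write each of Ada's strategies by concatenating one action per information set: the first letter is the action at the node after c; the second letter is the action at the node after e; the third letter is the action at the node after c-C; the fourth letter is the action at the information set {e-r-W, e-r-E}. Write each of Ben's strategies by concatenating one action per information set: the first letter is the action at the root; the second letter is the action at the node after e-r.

1

Row for CrTB (columns cW, cE, eW, eE): (7,4) (7,4) (8,9) (3,4).
Every one of Ada's information sets is on the play path for some reply by Ben when Ada follows CrTB.
Changing the action at any of them therefore changes at least one column, so only CrTB itself gives this row.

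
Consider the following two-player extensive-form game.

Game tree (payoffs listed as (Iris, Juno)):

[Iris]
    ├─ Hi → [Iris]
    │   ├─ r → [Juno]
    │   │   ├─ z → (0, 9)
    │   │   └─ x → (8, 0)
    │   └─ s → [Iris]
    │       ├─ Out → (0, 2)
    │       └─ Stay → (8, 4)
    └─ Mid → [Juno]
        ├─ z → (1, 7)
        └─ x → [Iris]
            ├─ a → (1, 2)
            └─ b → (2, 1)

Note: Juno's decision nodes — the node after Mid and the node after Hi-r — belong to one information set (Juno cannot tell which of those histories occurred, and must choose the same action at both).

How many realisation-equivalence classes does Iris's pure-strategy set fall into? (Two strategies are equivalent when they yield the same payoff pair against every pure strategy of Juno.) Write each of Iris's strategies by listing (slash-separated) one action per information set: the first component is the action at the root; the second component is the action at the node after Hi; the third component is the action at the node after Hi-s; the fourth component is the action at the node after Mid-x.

Iris has 16 pure strategies: Hi/r/Out/a, Hi/r/Out/b, Hi/r/Stay/a, Hi/r/Stay/b, Hi/s/Out/a, Hi/s/Out/b, Hi/s/Stay/a, Hi/s/Stay/b, Mid/r/Out/a, Mid/r/Out/b, Mid/r/Stay/a, Mid/r/Stay/b, Mid/s/Out/a, Mid/s/Out/b, Mid/s/Stay/a, Mid/s/Stay/b. Columns: z, x.
{Hi/r/Out/a, Hi/r/Out/b, Hi/r/Stay/a, Hi/r/Stay/b} → row (0,9) (8,0)
{Hi/s/Out/a, Hi/s/Out/b} → row (0,2) (0,2)
{Hi/s/Stay/a, Hi/s/Stay/b} → row (8,4) (8,4)
{Mid/r/Out/a, Mid/r/Stay/a, Mid/s/Out/a, Mid/s/Stay/a} → row (1,7) (1,2)
{Mid/r/Out/b, Mid/r/Stay/b, Mid/s/Out/b, Mid/s/Stay/b} → row (1,7) (2,1)
That's 5 distinct rows out of 16 strategies.

5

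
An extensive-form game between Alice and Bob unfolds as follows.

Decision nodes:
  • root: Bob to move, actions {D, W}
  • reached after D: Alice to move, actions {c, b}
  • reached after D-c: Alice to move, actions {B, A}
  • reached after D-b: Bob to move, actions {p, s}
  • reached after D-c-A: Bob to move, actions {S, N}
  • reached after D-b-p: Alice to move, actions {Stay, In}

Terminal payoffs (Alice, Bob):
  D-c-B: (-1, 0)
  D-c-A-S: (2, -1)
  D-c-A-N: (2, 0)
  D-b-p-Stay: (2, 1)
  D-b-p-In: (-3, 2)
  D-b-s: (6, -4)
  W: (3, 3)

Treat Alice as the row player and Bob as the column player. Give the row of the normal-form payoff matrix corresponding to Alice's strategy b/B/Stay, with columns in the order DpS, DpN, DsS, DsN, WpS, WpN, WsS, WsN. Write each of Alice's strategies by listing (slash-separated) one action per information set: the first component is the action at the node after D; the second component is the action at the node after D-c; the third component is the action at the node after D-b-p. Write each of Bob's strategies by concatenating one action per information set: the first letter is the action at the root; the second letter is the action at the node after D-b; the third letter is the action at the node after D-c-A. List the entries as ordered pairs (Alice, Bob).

vs DpS: Bob plays D → Alice plays b at [D] → Bob plays p at [D-b] → Alice plays Stay at [D-b-p] → (2, 1)
vs DpN: Bob plays D → Alice plays b at [D] → Bob plays p at [D-b] → Alice plays Stay at [D-b-p] → (2, 1)
vs DsS: Bob plays D → Alice plays b at [D] → Bob plays s at [D-b] → (6, -4)
vs DsN: Bob plays D → Alice plays b at [D] → Bob plays s at [D-b] → (6, -4)
vs WpS: Bob plays W → (3, 3)
vs WpN: Bob plays W → (3, 3)
vs WsS: Bob plays W → (3, 3)
vs WsN: Bob plays W → (3, 3)

(2,1) (2,1) (6,-4) (6,-4) (3,3) (3,3) (3,3) (3,3)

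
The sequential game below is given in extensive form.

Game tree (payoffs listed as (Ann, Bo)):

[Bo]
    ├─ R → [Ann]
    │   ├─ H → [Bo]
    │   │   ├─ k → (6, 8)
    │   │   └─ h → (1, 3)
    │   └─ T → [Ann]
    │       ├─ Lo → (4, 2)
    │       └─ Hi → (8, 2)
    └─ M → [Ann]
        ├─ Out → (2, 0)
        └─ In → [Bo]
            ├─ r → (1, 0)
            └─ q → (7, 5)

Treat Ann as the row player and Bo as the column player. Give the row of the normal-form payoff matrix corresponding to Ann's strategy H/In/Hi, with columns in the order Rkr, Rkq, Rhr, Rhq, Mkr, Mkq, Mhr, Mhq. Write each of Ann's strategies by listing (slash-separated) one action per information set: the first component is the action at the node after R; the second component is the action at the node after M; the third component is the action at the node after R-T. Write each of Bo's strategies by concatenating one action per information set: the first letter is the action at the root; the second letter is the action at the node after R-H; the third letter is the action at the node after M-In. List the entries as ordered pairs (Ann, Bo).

vs Rkr: Bo plays R → Ann plays H at [R] → Bo plays k at [R-H] → (6, 8)
vs Rkq: Bo plays R → Ann plays H at [R] → Bo plays k at [R-H] → (6, 8)
vs Rhr: Bo plays R → Ann plays H at [R] → Bo plays h at [R-H] → (1, 3)
vs Rhq: Bo plays R → Ann plays H at [R] → Bo plays h at [R-H] → (1, 3)
vs Mkr: Bo plays M → Ann plays In at [M] → Bo plays r at [M-In] → (1, 0)
vs Mkq: Bo plays M → Ann plays In at [M] → Bo plays q at [M-In] → (7, 5)
vs Mhr: Bo plays M → Ann plays In at [M] → Bo plays r at [M-In] → (1, 0)
vs Mhq: Bo plays M → Ann plays In at [M] → Bo plays q at [M-In] → (7, 5)

(6,8) (6,8) (1,3) (1,3) (1,0) (7,5) (1,0) (7,5)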